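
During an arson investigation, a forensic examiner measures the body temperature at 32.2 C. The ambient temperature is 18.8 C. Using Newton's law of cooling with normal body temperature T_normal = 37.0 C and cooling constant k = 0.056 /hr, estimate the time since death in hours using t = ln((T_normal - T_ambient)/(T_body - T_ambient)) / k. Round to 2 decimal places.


Using Newton's law of cooling:
t = ln((T_normal - T_ambient) / (T_body - T_ambient)) / k
T_normal - T_ambient = 18.2
T_body - T_ambient = 13.4
Ratio = 1.358209
ln(ratio) = 0.306167
t = 0.306167 / 0.056 = 5.47 hours

5.47


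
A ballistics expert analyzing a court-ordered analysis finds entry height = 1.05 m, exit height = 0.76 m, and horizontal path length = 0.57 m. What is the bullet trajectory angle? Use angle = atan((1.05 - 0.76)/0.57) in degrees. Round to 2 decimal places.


Bullet trajectory angle:
Height difference = 1.05 - 0.76 = 0.29 m
angle = atan(0.29 / 0.57)
angle = atan(0.508772)
angle = 26.97 degrees

26.97


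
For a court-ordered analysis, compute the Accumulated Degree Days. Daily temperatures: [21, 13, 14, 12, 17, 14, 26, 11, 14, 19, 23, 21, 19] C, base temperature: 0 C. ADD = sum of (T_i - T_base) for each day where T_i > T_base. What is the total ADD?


Computing ADD day by day:
Day 1: max(0, 21 - 0) = 21
Day 2: max(0, 13 - 0) = 13
Day 3: max(0, 14 - 0) = 14
Day 4: max(0, 12 - 0) = 12
Day 5: max(0, 17 - 0) = 17
Day 6: max(0, 14 - 0) = 14
Day 7: max(0, 26 - 0) = 26
Day 8: max(0, 11 - 0) = 11
Day 9: max(0, 14 - 0) = 14
Day 10: max(0, 19 - 0) = 19
Day 11: max(0, 23 - 0) = 23
Day 12: max(0, 21 - 0) = 21
Day 13: max(0, 19 - 0) = 19
Total ADD = 224

224


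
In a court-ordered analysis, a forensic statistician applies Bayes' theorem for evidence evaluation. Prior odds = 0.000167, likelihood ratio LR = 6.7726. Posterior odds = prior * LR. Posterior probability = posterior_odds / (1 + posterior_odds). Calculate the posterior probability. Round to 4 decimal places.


Bayesian evidence evaluation:
Posterior odds = prior_odds * LR = 0.000167 * 6.7726 = 0.001131024
Posterior probability = posterior_odds / (1 + posterior_odds)
= 0.001131024 / (1 + 0.001131024)
= 0.001131024 / 1.001131024
= 0.0011

0.0011


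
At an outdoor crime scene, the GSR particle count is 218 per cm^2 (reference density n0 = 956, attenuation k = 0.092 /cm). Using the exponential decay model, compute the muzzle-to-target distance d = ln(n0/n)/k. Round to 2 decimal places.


GSR distance calculation:
n0/n = 956 / 218 = 4.385321
ln(n0/n) = 1.478263
d = 1.478263 / 0.092 = 16.07 cm

16.07


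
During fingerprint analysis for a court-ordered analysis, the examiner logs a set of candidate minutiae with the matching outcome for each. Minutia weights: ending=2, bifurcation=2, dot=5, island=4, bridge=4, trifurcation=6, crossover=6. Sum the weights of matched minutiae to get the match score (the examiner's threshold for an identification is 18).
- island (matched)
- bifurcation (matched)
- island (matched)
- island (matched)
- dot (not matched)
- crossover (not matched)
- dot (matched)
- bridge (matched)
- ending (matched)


Weighted minutiae match score:
  island: matched, +4 (running total 4)
  bifurcation: matched, +2 (running total 6)
  island: matched, +4 (running total 10)
  island: matched, +4 (running total 14)
  dot: not matched, +0
  crossover: not matched, +0
  dot: matched, +5 (running total 19)
  bridge: matched, +4 (running total 23)
  ending: matched, +2 (running total 25)
Total score = 25
Threshold = 18; verdict = identification

25


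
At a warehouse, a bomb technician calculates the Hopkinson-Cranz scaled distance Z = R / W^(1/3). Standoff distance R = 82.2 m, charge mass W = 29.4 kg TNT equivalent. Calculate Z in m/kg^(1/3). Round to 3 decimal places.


Scaled distance calculation:
W^(1/3) = 29.4^(1/3) = 3.086378
Z = R / W^(1/3) = 82.2 / 3.086378
Z = 26.633 m/kg^(1/3)

26.633


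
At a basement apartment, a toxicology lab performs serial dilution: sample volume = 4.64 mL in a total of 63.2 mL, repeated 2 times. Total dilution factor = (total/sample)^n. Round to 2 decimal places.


Dilution factor calculation:
Single dilution = V_total / V_sample = 63.2 / 4.64 ≈ 13.62069
Number of dilutions = 2
Total DF = (63.2 / 4.64)^2 (full precision, rounded at the end) = 185.52

185.52


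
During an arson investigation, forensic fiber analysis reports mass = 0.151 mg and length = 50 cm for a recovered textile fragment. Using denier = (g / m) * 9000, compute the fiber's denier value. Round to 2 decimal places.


Denier calculation:
Mass in grams = 0.151 mg / 1000 = 0.000151 g
Length in meters = 50 cm / 100 = 0.5 m
Linear density = mass / length = 0.000151 / 0.5 = 0.000302 g/m
Denier = (g/m) * 9000 = 0.000302 * 9000 = 2.72

2.72


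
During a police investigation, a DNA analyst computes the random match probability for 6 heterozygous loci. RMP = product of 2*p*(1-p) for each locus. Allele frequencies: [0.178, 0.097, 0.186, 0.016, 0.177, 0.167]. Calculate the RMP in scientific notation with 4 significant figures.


Computing RMP for 6 loci:
Locus 1: 2 * 0.178 * 0.822 = 0.292632
Locus 2: 2 * 0.097 * 0.903 = 0.175182
Locus 3: 2 * 0.186 * 0.814 = 0.302808
Locus 4: 2 * 0.016 * 0.984 = 0.031488
Locus 5: 2 * 0.177 * 0.823 = 0.291342
Locus 6: 2 * 0.167 * 0.833 = 0.278222
RMP = 3.962e-05

3.962e-05


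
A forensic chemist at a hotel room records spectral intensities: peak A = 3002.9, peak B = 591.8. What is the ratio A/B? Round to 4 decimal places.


Spectral peak ratio:
Peak A = 3002.9 counts
Peak B = 591.8 counts
Ratio = 3002.9 / 591.8 = 5.0742

5.0742


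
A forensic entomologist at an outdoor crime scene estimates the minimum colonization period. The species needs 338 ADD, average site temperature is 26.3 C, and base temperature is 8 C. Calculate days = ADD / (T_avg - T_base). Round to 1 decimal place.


Insect development time:
Effective temperature = avg_temp - T_base = 26.3 - 8 = 18.3 C
Days = ADD / effective_temp = 338 / 18.3 = 18.5 days

18.5


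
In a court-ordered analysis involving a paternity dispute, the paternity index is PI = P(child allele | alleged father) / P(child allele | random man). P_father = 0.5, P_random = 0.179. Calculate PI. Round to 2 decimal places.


Paternity Index calculation:
PI = P(allele|father) / P(allele|random)
PI = 0.5 / 0.179
PI = 2.79

2.79


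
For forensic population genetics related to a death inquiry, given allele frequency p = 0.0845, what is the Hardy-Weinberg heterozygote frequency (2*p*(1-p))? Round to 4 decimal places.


Hardy-Weinberg heterozygote frequency:
q = 1 - p = 1 - 0.0845 = 0.9155
2pq = 2 * 0.0845 * 0.9155 = 0.1547

0.1547


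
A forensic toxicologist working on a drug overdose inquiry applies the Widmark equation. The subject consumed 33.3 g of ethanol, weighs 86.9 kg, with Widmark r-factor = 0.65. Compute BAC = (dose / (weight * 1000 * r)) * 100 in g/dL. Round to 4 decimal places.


Applying the Widmark formula:
BAC = (dose_g / (body_wt * 1000 * r)) * 100
Denominator = 86.9 * 1000 * 0.65 = 56485
BAC = (33.3 / 56485) * 100
BAC = 0.0590 g/dL

0.0590


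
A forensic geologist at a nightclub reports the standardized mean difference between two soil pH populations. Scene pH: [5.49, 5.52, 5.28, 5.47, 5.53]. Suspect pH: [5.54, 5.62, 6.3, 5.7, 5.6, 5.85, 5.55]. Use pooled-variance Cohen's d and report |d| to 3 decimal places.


Pooled-variance Cohen's d for soil pH comparison:
Scene mean = 27.29 / 5 = 5.458
Suspect mean = 40.16 / 7 = 5.737143
Scene sample variance s_s^2 = 0.01047
Suspect sample variance s_c^2 = 0.07289
Pooled variance = ((n_s-1)*s_s^2 + (n_c-1)*s_c^2) / (n_s + n_c - 2) = 0.047922
Pooled SD = sqrt(0.047922) = 0.218911
Mean difference = -0.279143
|d| = |-0.279143| / 0.218911 = 1.275

1.275


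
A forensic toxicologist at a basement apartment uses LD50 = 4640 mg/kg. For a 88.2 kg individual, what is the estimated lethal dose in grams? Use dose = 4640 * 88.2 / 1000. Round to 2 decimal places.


Lethal dose calculation:
Lethal dose = LD50 * body_weight / 1000
= 4640 * 88.2 / 1000
= 409248 / 1000
= 409.25 g

409.25


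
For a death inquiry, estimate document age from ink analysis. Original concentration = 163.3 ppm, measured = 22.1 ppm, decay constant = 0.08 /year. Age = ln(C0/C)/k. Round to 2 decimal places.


Document age estimation:
C0/C = 163.3 / 22.1 = 7.38914
ln(C0/C) = 2.000011
t = 2.000011 / 0.08 = 25.00 years

25.00


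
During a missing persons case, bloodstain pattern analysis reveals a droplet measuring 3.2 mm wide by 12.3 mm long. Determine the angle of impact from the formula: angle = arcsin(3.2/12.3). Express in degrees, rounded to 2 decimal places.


Blood spatter impact angle calculation:
width / length = 3.2 / 12.3 = 0.260163
angle = arcsin(0.260163)
angle = 15.08 degrees

15.08


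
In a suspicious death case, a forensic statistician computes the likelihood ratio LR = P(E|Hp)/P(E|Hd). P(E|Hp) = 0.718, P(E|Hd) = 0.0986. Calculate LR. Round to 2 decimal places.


Likelihood ratio calculation:
LR = P(E|Hp) / P(E|Hd)
LR = 0.718 / 0.0986
LR = 7.28

7.28


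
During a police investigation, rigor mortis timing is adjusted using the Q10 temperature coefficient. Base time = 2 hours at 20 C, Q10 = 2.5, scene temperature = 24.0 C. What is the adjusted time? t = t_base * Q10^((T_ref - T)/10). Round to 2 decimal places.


Rigor mortis time adjustment:
Exponent = (T_ref - T_actual) / 10 = (20 - 24.0) / 10 = -0.4
Q10 factor = 2.5^-0.4 = 0.69314
t_adjusted = 2 * 0.69314 = 1.39 hours

1.39


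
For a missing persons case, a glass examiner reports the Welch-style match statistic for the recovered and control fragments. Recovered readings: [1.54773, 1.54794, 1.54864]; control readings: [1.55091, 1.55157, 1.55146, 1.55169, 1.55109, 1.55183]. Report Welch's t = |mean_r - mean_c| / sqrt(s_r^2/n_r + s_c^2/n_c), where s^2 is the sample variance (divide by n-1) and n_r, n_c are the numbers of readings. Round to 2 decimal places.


Welch's t-criterion for glass RI comparison:
Recovered mean = sum / n_r = 4.64431 / 3 = 1.5481033
Control mean = sum / n_c = 9.30855 / 6 = 1.551425
Recovered sample variance s_r^2 = 2.27033e-07
Control sample variance s_c^2 = 1.2679e-07
Welch SE (unpooled) = sqrt(s_r^2/n_r + s_c^2/n_c) = sqrt(7.56778e-08 + 2.11317e-08) = sqrt(9.68095e-08) = 0.000311142
|mean_r - mean_c| = 0.00332167
t = 0.00332167 / 0.000311142 = 10.68

10.68


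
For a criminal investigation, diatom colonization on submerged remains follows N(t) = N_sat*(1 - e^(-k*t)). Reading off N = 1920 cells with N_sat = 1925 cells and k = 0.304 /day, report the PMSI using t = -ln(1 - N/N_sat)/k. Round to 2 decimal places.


PMSI from diatom colonization curve:
N / N_sat = 1920 / 1925 = 0.997403
1 - N/N_sat = 0.002597
ln(1 - N/N_sat) = -5.953398
t = -ln(1 - N/N_sat) / k = -(-5.953398) / 0.304 = 19.58 days

19.58


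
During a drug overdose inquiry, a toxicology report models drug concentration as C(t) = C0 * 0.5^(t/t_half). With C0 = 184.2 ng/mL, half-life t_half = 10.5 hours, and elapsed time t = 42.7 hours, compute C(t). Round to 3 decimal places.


Drug concentration decay:
Number of half-lives = t / t_half = 42.7 / 10.5 = 4.066667
Decay factor = 0.5^4.066667 = 0.05967759
C(t) = 184.2 * 0.05967759 = 10.993 ng/mL

10.993


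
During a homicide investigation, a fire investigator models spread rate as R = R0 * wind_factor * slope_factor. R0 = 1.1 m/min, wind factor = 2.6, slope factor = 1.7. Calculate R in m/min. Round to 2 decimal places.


Fire spread rate calculation:
R = R0 * wind_factor * slope_factor
= 1.1 * 2.6 * 1.7
= 2.86 * 1.7
= 4.86 m/min

4.86


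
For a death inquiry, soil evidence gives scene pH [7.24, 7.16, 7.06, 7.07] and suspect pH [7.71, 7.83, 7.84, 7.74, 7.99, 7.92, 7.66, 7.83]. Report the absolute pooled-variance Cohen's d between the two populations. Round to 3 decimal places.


Pooled-variance Cohen's d for soil pH comparison:
Scene mean = 28.53 / 4 = 7.1325
Suspect mean = 62.52 / 8 = 7.815
Scene sample variance s_s^2 = 0.007158
Suspect sample variance s_c^2 = 0.011914
Pooled variance = ((n_s-1)*s_s^2 + (n_c-1)*s_c^2) / (n_s + n_c - 2) = 0.010488
Pooled SD = sqrt(0.010488) = 0.102411
Mean difference = -0.6825
|d| = |-0.6825| / 0.102411 = 6.664

6.664


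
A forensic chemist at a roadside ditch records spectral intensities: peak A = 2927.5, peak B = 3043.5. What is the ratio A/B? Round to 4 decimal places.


Spectral peak ratio:
Peak A = 2927.5 counts
Peak B = 3043.5 counts
Ratio = 2927.5 / 3043.5 = 0.9619

0.9619


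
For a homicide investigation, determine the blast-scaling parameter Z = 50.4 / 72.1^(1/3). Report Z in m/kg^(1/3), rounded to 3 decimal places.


Scaled distance calculation:
W^(1/3) = 72.1^(1/3) = 4.162093
Z = R / W^(1/3) = 50.4 / 4.162093
Z = 12.109 m/kg^(1/3)

12.109


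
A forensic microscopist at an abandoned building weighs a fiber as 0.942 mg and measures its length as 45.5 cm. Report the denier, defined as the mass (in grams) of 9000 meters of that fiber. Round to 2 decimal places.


Denier calculation:
Mass in grams = 0.942 mg / 1000 = 0.000942 g
Length in meters = 45.5 cm / 100 = 0.455 m
Linear density = mass / length = 0.000942 / 0.455 = 0.00207033 g/m
Denier = (g/m) * 9000 = 0.00207033 * 9000 = 18.63

18.63


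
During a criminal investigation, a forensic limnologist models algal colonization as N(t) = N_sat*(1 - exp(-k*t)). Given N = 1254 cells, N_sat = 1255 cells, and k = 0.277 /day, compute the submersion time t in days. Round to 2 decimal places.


PMSI from diatom colonization curve:
N / N_sat = 1254 / 1255 = 0.999203
1 - N/N_sat = 0.000797
ln(1 - N/N_sat) = -7.134656
t = -ln(1 - N/N_sat) / k = -(-7.134656) / 0.277 = 25.76 days

25.76


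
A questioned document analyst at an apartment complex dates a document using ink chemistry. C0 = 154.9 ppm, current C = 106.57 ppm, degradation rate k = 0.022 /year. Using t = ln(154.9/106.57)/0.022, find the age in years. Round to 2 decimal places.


Document age estimation:
C0/C = 154.9 / 106.57 = 1.453505
ln(C0/C) = 0.373978
t = 0.373978 / 0.022 = 17.00 years

17.00


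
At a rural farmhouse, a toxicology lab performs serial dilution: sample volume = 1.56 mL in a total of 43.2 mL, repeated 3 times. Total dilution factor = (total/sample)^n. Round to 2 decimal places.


Dilution factor calculation:
Single dilution = V_total / V_sample = 43.2 / 1.56 ≈ 27.692308
Number of dilutions = 3
Total DF = (43.2 / 1.56)^3 (full precision, rounded at the end) = 21236.23

21236.23


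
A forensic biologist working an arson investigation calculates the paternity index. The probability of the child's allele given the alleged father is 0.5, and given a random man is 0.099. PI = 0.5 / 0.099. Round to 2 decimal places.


Paternity Index calculation:
PI = P(allele|father) / P(allele|random)
PI = 0.5 / 0.099
PI = 5.05

5.05


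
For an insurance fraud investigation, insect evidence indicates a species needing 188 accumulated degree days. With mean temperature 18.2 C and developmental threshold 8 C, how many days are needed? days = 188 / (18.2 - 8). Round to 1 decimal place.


Insect development time:
Effective temperature = avg_temp - T_base = 18.2 - 8 = 10.2 C
Days = ADD / effective_temp = 188 / 10.2 = 18.4 days

18.4


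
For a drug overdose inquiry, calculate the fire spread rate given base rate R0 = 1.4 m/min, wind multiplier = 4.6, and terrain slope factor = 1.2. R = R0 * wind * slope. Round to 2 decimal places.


Fire spread rate calculation:
R = R0 * wind_factor * slope_factor
= 1.4 * 4.6 * 1.2
= 6.44 * 1.2
= 7.73 m/min

7.73


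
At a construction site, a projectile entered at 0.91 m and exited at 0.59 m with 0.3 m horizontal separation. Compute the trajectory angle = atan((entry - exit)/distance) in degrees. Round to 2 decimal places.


Bullet trajectory angle:
Height difference = 0.91 - 0.59 = 0.32 m
angle = atan(0.32 / 0.3)
angle = atan(1.066667)
angle = 46.85 degrees

46.85


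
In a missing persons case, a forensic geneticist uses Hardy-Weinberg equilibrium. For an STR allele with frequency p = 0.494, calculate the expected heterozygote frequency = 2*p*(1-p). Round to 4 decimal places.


Hardy-Weinberg heterozygote frequency:
q = 1 - p = 1 - 0.494 = 0.506
2pq = 2 * 0.494 * 0.506 = 0.4999

0.4999


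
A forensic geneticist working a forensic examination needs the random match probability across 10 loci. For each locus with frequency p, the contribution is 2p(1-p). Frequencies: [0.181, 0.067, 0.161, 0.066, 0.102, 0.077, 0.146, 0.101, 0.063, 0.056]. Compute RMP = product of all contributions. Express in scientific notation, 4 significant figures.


Computing RMP for 10 loci:
Locus 1: 2 * 0.181 * 0.819 = 0.296478
Locus 2: 2 * 0.067 * 0.933 = 0.125022
Locus 3: 2 * 0.161 * 0.839 = 0.270158
Locus 4: 2 * 0.066 * 0.934 = 0.123288
Locus 5: 2 * 0.102 * 0.898 = 0.183192
Locus 6: 2 * 0.077 * 0.923 = 0.142142
Locus 7: 2 * 0.146 * 0.854 = 0.249368
Locus 8: 2 * 0.101 * 0.899 = 0.181598
Locus 9: 2 * 0.063 * 0.937 = 0.118062
Locus 10: 2 * 0.056 * 0.944 = 0.105728
RMP = 1.817e-08

1.817e-08


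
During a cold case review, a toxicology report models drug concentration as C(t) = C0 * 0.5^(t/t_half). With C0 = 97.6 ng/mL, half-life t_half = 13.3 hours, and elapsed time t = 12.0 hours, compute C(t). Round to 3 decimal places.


Drug concentration decay:
Number of half-lives = t / t_half = 12.0 / 13.3 = 0.902256
Decay factor = 0.5^0.902256 = 0.5350494
C(t) = 97.6 * 0.5350494 = 52.221 ng/mL

52.221


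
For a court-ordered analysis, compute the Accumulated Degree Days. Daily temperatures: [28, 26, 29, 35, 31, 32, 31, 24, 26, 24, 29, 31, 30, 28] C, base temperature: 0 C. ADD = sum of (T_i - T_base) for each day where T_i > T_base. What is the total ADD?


Computing ADD day by day:
Day 1: max(0, 28 - 0) = 28
Day 2: max(0, 26 - 0) = 26
Day 3: max(0, 29 - 0) = 29
Day 4: max(0, 35 - 0) = 35
Day 5: max(0, 31 - 0) = 31
Day 6: max(0, 32 - 0) = 32
Day 7: max(0, 31 - 0) = 31
Day 8: max(0, 24 - 0) = 24
Day 9: max(0, 26 - 0) = 26
Day 10: max(0, 24 - 0) = 24
Day 11: max(0, 29 - 0) = 29
Day 12: max(0, 31 - 0) = 31
Day 13: max(0, 30 - 0) = 30
Day 14: max(0, 28 - 0) = 28
Total ADD = 404

404


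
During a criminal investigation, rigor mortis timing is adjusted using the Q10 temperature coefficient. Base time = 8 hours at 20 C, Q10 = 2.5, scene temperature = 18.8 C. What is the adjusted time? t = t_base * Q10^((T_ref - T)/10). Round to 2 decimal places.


Rigor mortis time adjustment:
Exponent = (T_ref - T_actual) / 10 = (20 - 18.8) / 10 = 0.12
Q10 factor = 2.5^0.12 = 1.11623
t_adjusted = 8 * 1.11623 = 8.93 hours

8.93


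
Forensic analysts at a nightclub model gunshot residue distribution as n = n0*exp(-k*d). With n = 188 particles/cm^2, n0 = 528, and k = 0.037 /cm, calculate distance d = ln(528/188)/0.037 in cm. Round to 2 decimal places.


GSR distance calculation:
n0/n = 528 / 188 = 2.808511
ln(n0/n) = 1.032654
d = 1.032654 / 0.037 = 27.91 cm

27.91


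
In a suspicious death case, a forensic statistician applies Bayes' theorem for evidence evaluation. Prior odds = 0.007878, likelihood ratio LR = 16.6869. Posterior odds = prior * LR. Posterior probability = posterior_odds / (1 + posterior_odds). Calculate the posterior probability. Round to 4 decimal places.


Bayesian evidence evaluation:
Posterior odds = prior_odds * LR = 0.007878 * 16.6869 = 0.1314594
Posterior probability = posterior_odds / (1 + posterior_odds)
= 0.1314594 / (1 + 0.1314594)
= 0.1314594 / 1.1314594
= 0.1162

0.1162


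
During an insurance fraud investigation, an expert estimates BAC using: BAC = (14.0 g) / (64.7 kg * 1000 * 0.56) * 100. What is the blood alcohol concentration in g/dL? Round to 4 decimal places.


Applying the Widmark formula:
BAC = (dose_g / (body_wt * 1000 * r)) * 100
Denominator = 64.7 * 1000 * 0.56 = 36232
BAC = (14.0 / 36232) * 100
BAC = 0.0386 g/dL

0.0386


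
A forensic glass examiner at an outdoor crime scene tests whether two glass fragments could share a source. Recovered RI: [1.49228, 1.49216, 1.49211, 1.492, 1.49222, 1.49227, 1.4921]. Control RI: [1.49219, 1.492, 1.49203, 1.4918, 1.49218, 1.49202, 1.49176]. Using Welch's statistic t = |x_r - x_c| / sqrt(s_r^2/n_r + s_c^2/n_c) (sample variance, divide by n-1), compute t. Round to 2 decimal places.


Welch's t-criterion for glass RI comparison:
Recovered mean = sum / n_r = 10.44514 / 7 = 1.4921629
Control mean = sum / n_c = 10.44398 / 7 = 1.4919971
Recovered sample variance s_r^2 = 1.02905e-08
Control sample variance s_c^2 = 2.78905e-08
Welch SE (unpooled) = sqrt(s_r^2/n_r + s_c^2/n_c) = sqrt(1.47007e-09 + 3.98435e-09) = sqrt(5.45442e-09) = 7.3854e-05
|mean_r - mean_c| = 0.000165714
t = 0.000165714 / 7.3854e-05 = 2.24

2.24


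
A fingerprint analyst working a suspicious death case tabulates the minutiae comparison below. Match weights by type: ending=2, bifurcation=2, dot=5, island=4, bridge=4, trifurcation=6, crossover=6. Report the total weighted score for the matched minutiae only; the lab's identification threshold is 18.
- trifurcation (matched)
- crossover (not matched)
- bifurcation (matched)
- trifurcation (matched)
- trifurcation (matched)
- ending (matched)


Weighted minutiae match score:
  trifurcation: matched, +6 (running total 6)
  crossover: not matched, +0
  bifurcation: matched, +2 (running total 8)
  trifurcation: matched, +6 (running total 14)
  trifurcation: matched, +6 (running total 20)
  ending: matched, +2 (running total 22)
Total score = 22
Threshold = 18; verdict = identification

22


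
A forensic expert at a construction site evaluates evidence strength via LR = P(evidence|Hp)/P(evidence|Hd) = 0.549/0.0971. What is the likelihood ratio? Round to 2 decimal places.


Likelihood ratio calculation:
LR = P(E|Hp) / P(E|Hd)
LR = 0.549 / 0.0971
LR = 5.65

5.65


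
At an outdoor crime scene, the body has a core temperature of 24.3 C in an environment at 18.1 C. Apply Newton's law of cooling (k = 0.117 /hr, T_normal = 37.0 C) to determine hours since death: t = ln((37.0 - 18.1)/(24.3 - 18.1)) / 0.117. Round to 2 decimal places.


Using Newton's law of cooling:
t = ln((T_normal - T_ambient) / (T_body - T_ambient)) / k
T_normal - T_ambient = 18.9
T_body - T_ambient = 6.2
Ratio = 3.048387
ln(ratio) = 1.114613
t = 1.114613 / 0.117 = 9.53 hours

9.53


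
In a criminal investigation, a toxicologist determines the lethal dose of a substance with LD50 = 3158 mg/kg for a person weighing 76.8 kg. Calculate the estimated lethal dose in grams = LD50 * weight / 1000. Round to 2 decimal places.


Lethal dose calculation:
Lethal dose = LD50 * body_weight / 1000
= 3158 * 76.8 / 1000
= 242534.4 / 1000
= 242.53 g

242.53


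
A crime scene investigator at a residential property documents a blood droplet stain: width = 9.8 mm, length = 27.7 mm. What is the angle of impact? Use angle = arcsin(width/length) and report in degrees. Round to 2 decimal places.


Blood spatter impact angle calculation:
width / length = 9.8 / 27.7 = 0.353791
angle = arcsin(0.353791)
angle = 20.72 degrees

20.72


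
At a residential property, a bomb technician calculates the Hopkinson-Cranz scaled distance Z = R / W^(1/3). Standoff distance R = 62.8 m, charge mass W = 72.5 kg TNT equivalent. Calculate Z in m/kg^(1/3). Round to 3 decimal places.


Scaled distance calculation:
W^(1/3) = 72.5^(1/3) = 4.169775
Z = R / W^(1/3) = 62.8 / 4.169775
Z = 15.061 m/kg^(1/3)

15.061


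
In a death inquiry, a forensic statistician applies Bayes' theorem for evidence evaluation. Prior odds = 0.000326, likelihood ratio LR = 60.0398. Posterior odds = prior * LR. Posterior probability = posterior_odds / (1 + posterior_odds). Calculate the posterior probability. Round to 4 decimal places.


Bayesian evidence evaluation:
Posterior odds = prior_odds * LR = 0.000326 * 60.0398 = 0.01957297
Posterior probability = posterior_odds / (1 + posterior_odds)
= 0.01957297 / (1 + 0.01957297)
= 0.01957297 / 1.01957297
= 0.0192

0.0192


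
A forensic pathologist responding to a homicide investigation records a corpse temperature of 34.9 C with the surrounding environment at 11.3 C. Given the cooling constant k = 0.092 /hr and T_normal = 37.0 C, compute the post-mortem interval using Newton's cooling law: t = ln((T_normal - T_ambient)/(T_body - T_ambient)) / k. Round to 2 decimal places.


Using Newton's law of cooling:
t = ln((T_normal - T_ambient) / (T_body - T_ambient)) / k
T_normal - T_ambient = 25.7
T_body - T_ambient = 23.6
Ratio = 1.088983
ln(ratio) = 0.085244
t = 0.085244 / 0.092 = 0.93 hours

0.93


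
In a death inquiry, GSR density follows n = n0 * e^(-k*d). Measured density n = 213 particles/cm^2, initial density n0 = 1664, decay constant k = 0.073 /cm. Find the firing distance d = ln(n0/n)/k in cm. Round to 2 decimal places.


GSR distance calculation:
n0/n = 1664 / 213 = 7.812207
ln(n0/n) = 2.055688
d = 2.055688 / 0.073 = 28.16 cm

28.16


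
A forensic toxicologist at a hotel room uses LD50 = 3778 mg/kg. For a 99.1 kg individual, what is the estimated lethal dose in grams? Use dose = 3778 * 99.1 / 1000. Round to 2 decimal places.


Lethal dose calculation:
Lethal dose = LD50 * body_weight / 1000
= 3778 * 99.1 / 1000
= 374399.8 / 1000
= 374.40 g

374.40


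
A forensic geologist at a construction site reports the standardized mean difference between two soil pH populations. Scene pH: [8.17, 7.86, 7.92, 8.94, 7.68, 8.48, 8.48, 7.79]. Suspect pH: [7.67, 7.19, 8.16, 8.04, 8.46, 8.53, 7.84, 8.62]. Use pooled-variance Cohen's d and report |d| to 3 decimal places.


Pooled-variance Cohen's d for soil pH comparison:
Scene mean = 65.32 / 8 = 8.165
Suspect mean = 64.51 / 8 = 8.06375
Scene sample variance s_s^2 = 0.189714
Suspect sample variance s_c^2 = 0.237455
Pooled variance = ((n_s-1)*s_s^2 + (n_c-1)*s_c^2) / (n_s + n_c - 2) = 0.213585
Pooled SD = sqrt(0.213585) = 0.462153
Mean difference = 0.10125
|d| = |0.10125| / 0.462153 = 0.219

0.219


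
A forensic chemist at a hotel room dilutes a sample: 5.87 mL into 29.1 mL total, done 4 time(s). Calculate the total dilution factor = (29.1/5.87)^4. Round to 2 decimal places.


Dilution factor calculation:
Single dilution = V_total / V_sample = 29.1 / 5.87 ≈ 4.957411
Number of dilutions = 4
Total DF = (29.1 / 5.87)^4 (full precision, rounded at the end) = 603.98

603.98


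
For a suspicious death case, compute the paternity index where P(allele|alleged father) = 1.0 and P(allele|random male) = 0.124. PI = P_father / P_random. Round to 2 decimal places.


Paternity Index calculation:
PI = P(allele|father) / P(allele|random)
PI = 1.0 / 0.124
PI = 8.06

8.06


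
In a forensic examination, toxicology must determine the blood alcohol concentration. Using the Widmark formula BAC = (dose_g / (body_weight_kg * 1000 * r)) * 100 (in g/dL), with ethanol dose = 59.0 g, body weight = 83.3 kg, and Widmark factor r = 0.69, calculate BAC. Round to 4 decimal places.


Applying the Widmark formula:
BAC = (dose_g / (body_wt * 1000 * r)) * 100
Denominator = 83.3 * 1000 * 0.69 = 57477
BAC = (59.0 / 57477) * 100
BAC = 0.1026 g/dL

0.1026


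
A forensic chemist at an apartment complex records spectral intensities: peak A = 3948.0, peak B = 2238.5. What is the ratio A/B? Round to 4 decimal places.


Spectral peak ratio:
Peak A = 3948.0 counts
Peak B = 2238.5 counts
Ratio = 3948.0 / 2238.5 = 1.7637

1.7637


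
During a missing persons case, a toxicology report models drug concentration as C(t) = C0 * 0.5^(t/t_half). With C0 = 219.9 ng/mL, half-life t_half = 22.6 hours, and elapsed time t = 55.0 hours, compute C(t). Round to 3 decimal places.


Drug concentration decay:
Number of half-lives = t / t_half = 55.0 / 22.6 = 2.433628
Decay factor = 0.5^2.433628 = 0.18509938
C(t) = 219.9 * 0.18509938 = 40.703 ng/mL

40.703


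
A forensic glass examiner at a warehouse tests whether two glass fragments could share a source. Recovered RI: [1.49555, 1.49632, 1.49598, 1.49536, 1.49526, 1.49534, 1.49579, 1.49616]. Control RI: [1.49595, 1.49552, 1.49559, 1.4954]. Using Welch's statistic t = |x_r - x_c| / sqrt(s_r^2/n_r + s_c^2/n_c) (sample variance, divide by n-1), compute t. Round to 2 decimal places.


Welch's t-criterion for glass RI comparison:
Recovered mean = sum / n_r = 11.96576 / 8 = 1.49572
Control mean = sum / n_c = 5.98246 / 4 = 1.495615
Recovered sample variance s_r^2 = 1.62943e-07
Control sample variance s_c^2 = 5.60333e-08
Welch SE (unpooled) = sqrt(s_r^2/n_r + s_c^2/n_c) = sqrt(2.03679e-08 + 1.40083e-08) = sqrt(3.43762e-08) = 0.000185408
|mean_r - mean_c| = 0.000105
t = 0.000105 / 0.000185408 = 0.57

0.57


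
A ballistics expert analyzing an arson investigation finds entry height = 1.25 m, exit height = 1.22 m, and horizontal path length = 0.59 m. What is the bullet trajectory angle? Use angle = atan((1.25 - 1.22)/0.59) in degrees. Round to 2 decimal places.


Bullet trajectory angle:
Height difference = 1.25 - 1.22 = 0.03 m
angle = atan(0.03 / 0.59)
angle = atan(0.050847)
angle = 2.91 degrees

2.91


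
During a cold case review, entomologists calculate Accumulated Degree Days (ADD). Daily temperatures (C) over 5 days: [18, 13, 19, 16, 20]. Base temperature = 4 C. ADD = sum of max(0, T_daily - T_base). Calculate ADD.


Computing ADD day by day:
Day 1: max(0, 18 - 4) = 14
Day 2: max(0, 13 - 4) = 9
Day 3: max(0, 19 - 4) = 15
Day 4: max(0, 16 - 4) = 12
Day 5: max(0, 20 - 4) = 16
Total ADD = 66

66


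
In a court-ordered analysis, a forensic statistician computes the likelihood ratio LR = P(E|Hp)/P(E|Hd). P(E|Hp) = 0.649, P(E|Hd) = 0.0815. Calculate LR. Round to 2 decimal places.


Likelihood ratio calculation:
LR = P(E|Hp) / P(E|Hd)
LR = 0.649 / 0.0815
LR = 7.96

7.96


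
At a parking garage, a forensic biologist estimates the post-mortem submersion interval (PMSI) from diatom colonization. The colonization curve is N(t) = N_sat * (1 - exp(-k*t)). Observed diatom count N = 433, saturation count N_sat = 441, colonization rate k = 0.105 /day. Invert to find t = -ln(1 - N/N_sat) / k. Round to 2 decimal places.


PMSI from diatom colonization curve:
N / N_sat = 433 / 441 = 0.981859
1 - N/N_sat = 0.018141
ln(1 - N/N_sat) = -4.009581
t = -ln(1 - N/N_sat) / k = -(-4.009581) / 0.105 = 38.19 days

38.19


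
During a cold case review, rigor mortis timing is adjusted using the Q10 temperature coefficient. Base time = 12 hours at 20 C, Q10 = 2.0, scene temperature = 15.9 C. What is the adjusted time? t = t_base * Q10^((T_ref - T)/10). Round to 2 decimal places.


Rigor mortis time adjustment:
Exponent = (T_ref - T_actual) / 10 = (20 - 15.9) / 10 = 0.41
Q10 factor = 2.0^0.41 = 1.32869
t_adjusted = 12 * 1.32869 = 15.94 hours

15.94


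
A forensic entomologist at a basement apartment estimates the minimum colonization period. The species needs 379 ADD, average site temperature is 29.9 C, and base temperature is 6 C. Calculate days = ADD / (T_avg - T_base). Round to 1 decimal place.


Insect development time:
Effective temperature = avg_temp - T_base = 29.9 - 6 = 23.9 C
Days = ADD / effective_temp = 379 / 23.9 = 15.9 days

15.9


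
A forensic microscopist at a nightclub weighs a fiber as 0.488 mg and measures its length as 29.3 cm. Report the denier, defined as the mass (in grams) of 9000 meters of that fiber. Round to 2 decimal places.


Denier calculation:
Mass in grams = 0.488 mg / 1000 = 0.000488 g
Length in meters = 29.3 cm / 100 = 0.293 m
Linear density = mass / length = 0.000488 / 0.293 = 0.00166553 g/m
Denier = (g/m) * 9000 = 0.00166553 * 9000 = 14.99

14.99


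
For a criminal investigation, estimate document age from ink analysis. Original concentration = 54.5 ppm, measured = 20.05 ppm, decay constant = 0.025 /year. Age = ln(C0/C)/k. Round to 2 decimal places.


Document age estimation:
C0/C = 54.5 / 20.05 = 2.718204
ln(C0/C) = 0.999971
t = 0.999971 / 0.025 = 40.00 years

40.00


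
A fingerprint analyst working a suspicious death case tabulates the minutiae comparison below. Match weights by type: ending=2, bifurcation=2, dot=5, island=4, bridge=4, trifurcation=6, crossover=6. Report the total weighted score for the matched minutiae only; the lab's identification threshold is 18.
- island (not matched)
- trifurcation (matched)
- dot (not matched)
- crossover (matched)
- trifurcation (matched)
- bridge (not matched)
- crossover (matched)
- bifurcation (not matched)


Weighted minutiae match score:
  island: not matched, +0
  trifurcation: matched, +6 (running total 6)
  dot: not matched, +0
  crossover: matched, +6 (running total 12)
  trifurcation: matched, +6 (running total 18)
  bridge: not matched, +0
  crossover: matched, +6 (running total 24)
  bifurcation: not matched, +0
Total score = 24
Threshold = 18; verdict = identification

24


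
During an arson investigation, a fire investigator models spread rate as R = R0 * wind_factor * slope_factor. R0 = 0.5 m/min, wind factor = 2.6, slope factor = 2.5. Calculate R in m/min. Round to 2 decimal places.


Fire spread rate calculation:
R = R0 * wind_factor * slope_factor
= 0.5 * 2.6 * 2.5
= 1.3 * 2.5
= 3.25 m/min

3.25


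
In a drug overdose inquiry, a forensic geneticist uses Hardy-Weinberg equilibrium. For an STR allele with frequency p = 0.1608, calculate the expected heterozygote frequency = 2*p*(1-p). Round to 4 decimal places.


Hardy-Weinberg heterozygote frequency:
q = 1 - p = 1 - 0.1608 = 0.8392
2pq = 2 * 0.1608 * 0.8392 = 0.2699

0.2699


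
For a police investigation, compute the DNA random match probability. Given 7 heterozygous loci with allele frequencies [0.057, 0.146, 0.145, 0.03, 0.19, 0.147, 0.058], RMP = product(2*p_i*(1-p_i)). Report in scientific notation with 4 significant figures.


Computing RMP for 7 loci:
Locus 1: 2 * 0.057 * 0.943 = 0.107502
Locus 2: 2 * 0.146 * 0.854 = 0.249368
Locus 3: 2 * 0.145 * 0.855 = 0.24795
Locus 4: 2 * 0.03 * 0.97 = 0.0582
Locus 5: 2 * 0.19 * 0.81 = 0.3078
Locus 6: 2 * 0.147 * 0.853 = 0.250782
Locus 7: 2 * 0.058 * 0.942 = 0.109272
RMP = 3.263e-06

3.263e-06


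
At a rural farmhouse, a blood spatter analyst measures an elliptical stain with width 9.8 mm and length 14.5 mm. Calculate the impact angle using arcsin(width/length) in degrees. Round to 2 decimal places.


Blood spatter impact angle calculation:
width / length = 9.8 / 14.5 = 0.675862
angle = arcsin(0.675862)
angle = 42.52 degrees

42.52


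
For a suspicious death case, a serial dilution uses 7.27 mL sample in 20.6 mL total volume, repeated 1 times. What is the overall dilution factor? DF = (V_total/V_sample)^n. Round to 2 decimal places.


Dilution factor calculation:
Single dilution = V_total / V_sample = 20.6 / 7.27 ≈ 2.833563
Number of dilutions = 1
Total DF = (20.6 / 7.27)^1 (full precision, rounded at the end) = 2.83

2.83


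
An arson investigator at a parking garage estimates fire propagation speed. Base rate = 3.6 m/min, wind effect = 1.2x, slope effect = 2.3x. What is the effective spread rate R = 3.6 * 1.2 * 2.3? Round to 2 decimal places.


Fire spread rate calculation:
R = R0 * wind_factor * slope_factor
= 3.6 * 1.2 * 2.3
= 4.32 * 2.3
= 9.94 m/min

9.94


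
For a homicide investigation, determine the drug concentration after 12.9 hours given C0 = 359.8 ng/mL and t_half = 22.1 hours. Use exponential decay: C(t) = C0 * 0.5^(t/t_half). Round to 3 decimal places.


Drug concentration decay:
Number of half-lives = t / t_half = 12.9 / 22.1 = 0.58371
Decay factor = 0.5^0.58371 = 0.6672457
C(t) = 359.8 * 0.6672457 = 240.075 ng/mL

240.075


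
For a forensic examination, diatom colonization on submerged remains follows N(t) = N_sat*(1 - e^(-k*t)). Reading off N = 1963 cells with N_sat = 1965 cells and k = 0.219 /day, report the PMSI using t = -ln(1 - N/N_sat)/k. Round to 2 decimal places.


PMSI from diatom colonization curve:
N / N_sat = 1963 / 1965 = 0.998982
1 - N/N_sat = 0.001018
ln(1 - N/N_sat) = -6.889915
t = -ln(1 - N/N_sat) / k = -(-6.889915) / 0.219 = 31.46 days

31.46


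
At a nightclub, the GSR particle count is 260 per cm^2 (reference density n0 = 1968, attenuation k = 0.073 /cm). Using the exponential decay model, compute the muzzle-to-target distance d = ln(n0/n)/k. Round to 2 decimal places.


GSR distance calculation:
n0/n = 1968 / 260 = 7.569231
ln(n0/n) = 2.024091
d = 2.024091 / 0.073 = 27.73 cm

27.73


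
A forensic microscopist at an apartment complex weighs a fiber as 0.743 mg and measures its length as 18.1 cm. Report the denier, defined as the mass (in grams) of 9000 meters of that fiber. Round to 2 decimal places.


Denier calculation:
Mass in grams = 0.743 mg / 1000 = 0.000743 g
Length in meters = 18.1 cm / 100 = 0.181 m
Linear density = mass / length = 0.000743 / 0.181 = 0.00410497 g/m
Denier = (g/m) * 9000 = 0.00410497 * 9000 = 36.94

36.94


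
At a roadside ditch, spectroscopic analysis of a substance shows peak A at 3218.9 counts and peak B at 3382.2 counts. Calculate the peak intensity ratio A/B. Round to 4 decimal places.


Spectral peak ratio:
Peak A = 3218.9 counts
Peak B = 3382.2 counts
Ratio = 3218.9 / 3382.2 = 0.9517

0.9517


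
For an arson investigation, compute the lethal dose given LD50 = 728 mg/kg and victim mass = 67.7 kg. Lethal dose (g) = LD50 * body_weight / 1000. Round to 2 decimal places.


Lethal dose calculation:
Lethal dose = LD50 * body_weight / 1000
= 728 * 67.7 / 1000
= 49285.6 / 1000
= 49.29 g

49.29


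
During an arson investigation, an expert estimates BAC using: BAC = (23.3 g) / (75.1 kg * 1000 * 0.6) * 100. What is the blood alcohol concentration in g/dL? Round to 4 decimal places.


Applying the Widmark formula:
BAC = (dose_g / (body_wt * 1000 * r)) * 100
Denominator = 75.1 * 1000 * 0.6 = 45060
BAC = (23.3 / 45060) * 100
BAC = 0.0517 g/dL

0.0517


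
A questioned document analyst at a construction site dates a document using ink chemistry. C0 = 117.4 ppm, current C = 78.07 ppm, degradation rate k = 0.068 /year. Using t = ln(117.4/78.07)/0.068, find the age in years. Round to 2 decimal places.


Document age estimation:
C0/C = 117.4 / 78.07 = 1.503779
ln(C0/C) = 0.407981
t = 0.407981 / 0.068 = 6.00 years

6.00


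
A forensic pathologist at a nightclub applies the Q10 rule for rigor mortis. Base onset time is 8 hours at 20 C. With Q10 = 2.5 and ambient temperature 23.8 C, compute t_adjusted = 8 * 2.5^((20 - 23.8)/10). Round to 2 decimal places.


Rigor mortis time adjustment:
Exponent = (T_ref - T_actual) / 10 = (20 - 23.8) / 10 = -0.38
Q10 factor = 2.5^-0.38 = 0.70596
t_adjusted = 8 * 0.70596 = 5.65 hours

5.65


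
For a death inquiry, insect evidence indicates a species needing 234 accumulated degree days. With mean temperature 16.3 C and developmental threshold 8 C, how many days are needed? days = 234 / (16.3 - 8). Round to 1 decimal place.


Insect development time:
Effective temperature = avg_temp - T_base = 16.3 - 8 = 8.3 C
Days = ADD / effective_temp = 234 / 8.3 = 28.2 days

28.2


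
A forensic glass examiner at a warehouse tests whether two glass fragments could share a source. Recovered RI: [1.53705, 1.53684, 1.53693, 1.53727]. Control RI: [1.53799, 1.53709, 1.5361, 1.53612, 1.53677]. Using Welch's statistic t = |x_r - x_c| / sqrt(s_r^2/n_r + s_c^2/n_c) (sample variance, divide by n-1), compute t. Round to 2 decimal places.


Welch's t-criterion for glass RI comparison:
Recovered mean = sum / n_r = 6.14809 / 4 = 1.5370225
Control mean = sum / n_c = 7.68407 / 5 = 1.536814
Recovered sample variance s_r^2 = 3.4625e-08
Control sample variance s_c^2 = 6.1313e-07
Welch SE (unpooled) = sqrt(s_r^2/n_r + s_c^2/n_c) = sqrt(8.65625e-09 + 1.22626e-07) = sqrt(1.31282e-07) = 0.000362329
|mean_r - mean_c| = 0.0002085
t = 0.0002085 / 0.000362329 = 0.58

0.58


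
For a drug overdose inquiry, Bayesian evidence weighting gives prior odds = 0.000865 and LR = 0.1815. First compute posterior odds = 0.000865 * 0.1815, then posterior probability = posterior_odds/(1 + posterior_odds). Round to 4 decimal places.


Bayesian evidence evaluation:
Posterior odds = prior_odds * LR = 0.000865 * 0.1815 = 0.0001569975
Posterior probability = posterior_odds / (1 + posterior_odds)
= 0.0001569975 / (1 + 0.0001569975)
= 0.0001569975 / 1.0001569975
= 0.0002

0.0002
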